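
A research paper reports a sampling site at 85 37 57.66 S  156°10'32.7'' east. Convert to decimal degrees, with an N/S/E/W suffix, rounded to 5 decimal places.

Latitude: 37′ + 57.66″ = 37.96100′; 85 + 37.96100/60 = 85.632683
λ: 156 + 10/60 + 32.7/3600 = 156.175750

85.63268° S, 156.17575° E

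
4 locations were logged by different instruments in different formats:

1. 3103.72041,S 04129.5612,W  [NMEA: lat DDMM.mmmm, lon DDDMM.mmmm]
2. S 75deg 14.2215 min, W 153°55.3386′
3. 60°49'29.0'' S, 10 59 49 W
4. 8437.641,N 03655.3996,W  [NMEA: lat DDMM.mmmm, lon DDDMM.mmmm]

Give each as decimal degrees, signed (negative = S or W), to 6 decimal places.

1. -31.062007, -41.492687
2. -75.237025, -153.922310
3. -60.824722, -10.996944
4. 84.627350, -36.923327

Point 1:
  φ: degrees = first 2 digits = 31, minutes = 3.72041; 31 + 3.72041/60 = 31.0620068
  S ⇒ negate
  λ: degrees = first 3 digits = 41, minutes = 29.5612; 41 + 29.5612/60 = 41.4926867
  hemisphere W, so the sign is −
Point 2:
  Lat: 75 + 14.2215/60 = 75.2370250
  S ⇒ negate
  Longitude: 55.3386′ = 0.922310°; total 153.9223100
  hemisphere W, so the sign is −
Point 3:
  φ: 60° + 49/60 + 29/3600 = 60 + 0.816667 + 0.008056 = 60.8247222
  S → negative
  Longitude: 10° + 59/60 + 49/3600 = 10 + 0.983333 + 0.013611 = 10.9969444
  W ⇒ negate
Point 4:
  φ: split at 2 digits → 84° and 37.641′; 84 + 37.641/60 = 84.6273500
  N ⇒ keep positive
  Longitude: split at 3 digits → 036° and 55.3996′; 36 + 55.3996/60 = 36.9233267
  W → negative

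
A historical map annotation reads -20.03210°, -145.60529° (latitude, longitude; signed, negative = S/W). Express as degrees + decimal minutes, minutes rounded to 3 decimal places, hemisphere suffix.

20° 1.926′ S, 145° 36.317′ W

Latitude is negative → S; |value| = 20.032100
Latitude: minutes = (20.032100 − 20) × 60 = 1.92600
Longitude is negative → W; |value| = 145.605290
Lon: fractional part 0.605290 → 36.31740 minutes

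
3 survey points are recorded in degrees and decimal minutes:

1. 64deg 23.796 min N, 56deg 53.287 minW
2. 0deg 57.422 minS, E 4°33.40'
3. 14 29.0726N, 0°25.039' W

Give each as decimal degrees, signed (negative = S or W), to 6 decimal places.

1. 64.396600, -56.888117
2. -0.957033, 4.556667
3. 14.484543, -0.417317

Point 1:
  φ: 64 + 23.796/60 = 64.3966000
  N ⇒ keep positive
  Lon: 53.287′ = 0.888117°; total 56.8881167
  W ⇒ negate
Point 2:
  Latitude: 57.422′ = 0.957033°; total 0.9570333
  S → negative
  λ: 4 + 33.4/60 = 4.5566667
  E ⇒ keep positive
Point 3:
  Latitude: 29.0726′ = 0.484543°; total 14.4845433
  N ⇒ keep positive
  Longitude: 25.039′ = 0.417317°; total 0.4173167
  W → negative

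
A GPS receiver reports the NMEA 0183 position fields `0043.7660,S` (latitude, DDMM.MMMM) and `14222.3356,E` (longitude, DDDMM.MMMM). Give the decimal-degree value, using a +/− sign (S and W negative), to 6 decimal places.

Lat: degrees = first 2 digits = 0, minutes = 43.766; 0 + 43.766/60 = 0.7294333
S ⇒ negate
λ: degrees = first 3 digits = 142, minutes = 22.3356; 142 + 22.3356/60 = 142.3722600
E ⇒ keep positive

-0.729433, 142.372260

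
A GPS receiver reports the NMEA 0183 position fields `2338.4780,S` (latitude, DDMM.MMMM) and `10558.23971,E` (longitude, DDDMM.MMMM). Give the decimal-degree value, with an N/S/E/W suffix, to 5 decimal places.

23.64130° S, 105.97066° E

Lat: degrees = first 2 digits = 23, minutes = 38.478; 23 + 38.478/60 = 23.641300
λ: degrees = first 3 digits = 105, minutes = 58.23971; 105 + 58.23971/60 = 105.970662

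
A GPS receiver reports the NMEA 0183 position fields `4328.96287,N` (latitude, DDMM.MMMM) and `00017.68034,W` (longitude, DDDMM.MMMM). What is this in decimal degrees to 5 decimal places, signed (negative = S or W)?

43.48271, -0.29467

Latitude: degrees = first 2 digits = 43, minutes = 28.96287; 43 + 28.96287/60 = 43.482715
N ⇒ keep positive
Longitude: degrees = first 3 digits = 0, minutes = 17.68034; 0 + 17.68034/60 = 0.294672
W ⇒ negate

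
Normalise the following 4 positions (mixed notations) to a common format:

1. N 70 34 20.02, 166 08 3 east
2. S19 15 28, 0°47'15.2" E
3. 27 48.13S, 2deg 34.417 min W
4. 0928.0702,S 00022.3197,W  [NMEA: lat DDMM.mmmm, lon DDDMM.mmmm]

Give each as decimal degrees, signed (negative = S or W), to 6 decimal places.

1. 70.572228, 166.134167
2. -19.257778, 0.787556
3. -27.802167, -2.573617
4. -9.467837, -0.371995

Point 1:
  Lat: 34′ + 20.02″ = 34.33367′; 70 + 34.33367/60 = 70.5722278
  N ⇒ keep positive
  λ: 166° + 8/60 + 3/3600 = 166 + 0.133333 + 0.000833 = 166.1341667
  E ⇒ keep positive
Point 2:
  φ: 15′ + 28″ = 15.46667′; 19 + 15.46667/60 = 19.2577778
  S ⇒ negate
  Lon: 0 + 47/60 + 15.2/3600 = 0.7875556
  E ⇒ keep positive
Point 3:
  Lat: 48.13′ = 0.802167°; total 27.8021667
  hemisphere S, so the sign is −
  Lon: 34.417′ = 0.573617°; total 2.5736167
  W ⇒ negate
Point 4:
  φ: degrees = first 2 digits = 9, minutes = 28.0702; 9 + 28.0702/60 = 9.4678367
  S → negative
  Longitude: degrees = first 3 digits = 0, minutes = 22.3197; 0 + 22.3197/60 = 0.3719950
  W ⇒ negate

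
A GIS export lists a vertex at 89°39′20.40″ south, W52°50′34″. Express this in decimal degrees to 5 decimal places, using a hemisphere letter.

89.65567° S, 52.84278° W

Lat: 39′ + 20.4″ = 39.34000′; 89 + 39.34000/60 = 89.655667
Lon: 52° + 50/60 + 34/3600 = 52 + 0.833333 + 0.009444 = 52.842778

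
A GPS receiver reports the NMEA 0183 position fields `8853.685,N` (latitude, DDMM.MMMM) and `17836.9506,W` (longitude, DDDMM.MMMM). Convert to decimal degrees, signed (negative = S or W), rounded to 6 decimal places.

88.894750, -178.615843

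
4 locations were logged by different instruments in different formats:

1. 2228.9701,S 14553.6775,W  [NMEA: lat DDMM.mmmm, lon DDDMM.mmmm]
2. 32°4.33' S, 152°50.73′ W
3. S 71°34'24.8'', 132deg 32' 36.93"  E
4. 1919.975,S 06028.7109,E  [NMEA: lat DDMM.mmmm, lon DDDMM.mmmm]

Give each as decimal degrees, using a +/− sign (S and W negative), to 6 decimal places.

Point 1:
  Latitude: degrees = first 2 digits = 22, minutes = 28.9701; 22 + 28.9701/60 = 22.4828350
  S → negative
  Lon: split at 3 digits → 145° and 53.6775′; 145 + 53.6775/60 = 145.8946250
  W → negative
Point 2:
  φ: 32 + 4.33/60 = 32.0721667
  hemisphere S, so the sign is −
  λ: 50.73′ = 0.845500°; total 152.8455000
  W → negative
Point 3:
  Latitude: 71 + 34/60 + 24.8/3600 = 71.5735556
  S → negative
  Lon: 132° + 32/60 + 36.93/3600 = 132 + 0.533333 + 0.010258 = 132.5435917
  E ⇒ keep positive
Point 4:
  Lat: degrees = first 2 digits = 19, minutes = 19.975; 19 + 19.975/60 = 19.3329167
  hemisphere S, so the sign is −
  Longitude: split at 3 digits → 060° and 28.7109′; 60 + 28.7109/60 = 60.4785150
  E ⇒ keep positive

1. -22.482835, -145.894625
2. -32.072167, -152.845500
3. -71.573556, 132.543592
4. -19.332917, 60.478515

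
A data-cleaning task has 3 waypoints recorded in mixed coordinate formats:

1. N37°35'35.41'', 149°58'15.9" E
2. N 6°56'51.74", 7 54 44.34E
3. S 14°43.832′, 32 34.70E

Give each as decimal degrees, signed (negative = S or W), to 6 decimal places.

1. 37.593169, 149.971083
2. 6.947706, 7.912317
3. -14.730533, 32.578333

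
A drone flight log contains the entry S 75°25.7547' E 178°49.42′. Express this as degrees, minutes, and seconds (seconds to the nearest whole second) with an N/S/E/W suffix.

φ: fractional minutes 0.75470 × 60 = 45.28″
Lon: fractional minutes 0.42000 × 60 = 25.20″

75°25′45″ S, 178°49′25″ E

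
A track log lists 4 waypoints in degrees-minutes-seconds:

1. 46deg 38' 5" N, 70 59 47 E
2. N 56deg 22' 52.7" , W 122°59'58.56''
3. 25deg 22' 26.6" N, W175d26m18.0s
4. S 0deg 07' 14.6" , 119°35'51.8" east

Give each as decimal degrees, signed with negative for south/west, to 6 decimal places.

Point 1:
  Latitude: 46 + 38/60 + 5/3600 = 46.6347222
  N ⇒ keep positive
  Longitude: 59′ + 47″ = 59.78333′; 70 + 59.78333/60 = 70.9963889
  E ⇒ keep positive
Point 2:
  φ: 56° + 22/60 + 52.7/3600 = 56 + 0.366667 + 0.014639 = 56.3813056
  N → positive
  Longitude: 122 + 59/60 + 58.56/3600 = 122.9996000
  W → negative
Point 3:
  φ: 25 + 22/60 + 26.6/3600 = 25.3740556
  N ⇒ keep positive
  Longitude: 175 + 26/60 + 18/3600 = 175.4383333
  W ⇒ negate
Point 4:
  φ: 0 + 7/60 + 14.6/3600 = 0.1207222
  S → negative
  Longitude: 119 + 35/60 + 51.8/3600 = 119.5977222
  E ⇒ keep positive

1. 46.634722, 70.996389
2. 56.381306, -122.999600
3. 25.374056, -175.438333
4. -0.120722, 119.597722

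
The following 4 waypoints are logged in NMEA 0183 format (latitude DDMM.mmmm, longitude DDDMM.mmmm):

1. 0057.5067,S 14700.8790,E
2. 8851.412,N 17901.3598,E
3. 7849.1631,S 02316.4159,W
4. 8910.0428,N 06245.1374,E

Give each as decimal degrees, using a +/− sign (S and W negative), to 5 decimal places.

Point 1:
  φ: degrees = first 2 digits = 0, minutes = 57.5067; 0 + 57.5067/60 = 0.958445
  S → negative
  Longitude: degrees = first 3 digits = 147, minutes = 0.879; 147 + 0.879/60 = 147.014650
  E ⇒ keep positive
Point 2:
  Latitude: split at 2 digits → 88° and 51.412′; 88 + 51.412/60 = 88.856867
  N ⇒ keep positive
  Lon: split at 3 digits → 179° and 1.3598′; 179 + 1.3598/60 = 179.022663
  E ⇒ keep positive
Point 3:
  Latitude: degrees = first 2 digits = 78, minutes = 49.1631; 78 + 49.1631/60 = 78.819385
  S → negative
  Longitude: degrees = first 3 digits = 23, minutes = 16.4159; 23 + 16.4159/60 = 23.273598
  hemisphere W, so the sign is −
Point 4:
  Lat: degrees = first 2 digits = 89, minutes = 10.0428; 89 + 10.0428/60 = 89.167380
  N ⇒ keep positive
  λ: split at 3 digits → 062° and 45.1374′; 62 + 45.1374/60 = 62.752290
  E → positive

1. -0.95845, 147.01465
2. 88.85687, 179.02266
3. -78.81939, -23.27360
4. 89.16738, 62.75229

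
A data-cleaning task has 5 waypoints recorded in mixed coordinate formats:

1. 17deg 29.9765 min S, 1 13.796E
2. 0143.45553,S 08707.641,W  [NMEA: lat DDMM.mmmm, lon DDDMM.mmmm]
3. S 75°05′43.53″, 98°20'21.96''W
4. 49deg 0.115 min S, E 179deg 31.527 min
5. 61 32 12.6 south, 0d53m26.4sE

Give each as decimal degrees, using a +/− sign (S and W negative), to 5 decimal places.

Point 1:
  φ: 29.9765′ = 0.499608°; total 17.499608
  S → negative
  Longitude: 13.796′ = 0.229933°; total 1.229933
  E ⇒ keep positive
Point 2:
  φ: split at 2 digits → 01° and 43.45553′; 1 + 43.45553/60 = 1.724259
  S ⇒ negate
  Lon: split at 3 digits → 087° and 7.641′; 87 + 7.641/60 = 87.127350
  hemisphere W, so the sign is −
Point 3:
  φ: 75° + 5/60 + 43.53/3600 = 75 + 0.083333 + 0.012092 = 75.095425
  S → negative
  Lon: 98 + 20/60 + 21.96/3600 = 98.339433
  W → negative
Point 4:
  Latitude: 0.115′ = 0.001917°; total 49.001917
  S ⇒ negate
  λ: 31.527′ = 0.525450°; total 179.525450
  E ⇒ keep positive
Point 5:
  Lat: 61 + 32/60 + 12.6/3600 = 61.536833
  hemisphere S, so the sign is −
  Longitude: 0° + 53/60 + 26.4/3600 = 0 + 0.883333 + 0.007333 = 0.890667
  E ⇒ keep positive

1. -17.49961, 1.22993
2. -1.72426, -87.12735
3. -75.09543, -98.33943
4. -49.00192, 179.52545
5. -61.53683, 0.89067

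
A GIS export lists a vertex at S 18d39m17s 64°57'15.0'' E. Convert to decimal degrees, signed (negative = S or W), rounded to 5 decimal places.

-18.65472, 64.95417

Latitude: 39′ + 17″ = 39.28333′; 18 + 39.28333/60 = 18.654722
S ⇒ negate
Longitude: 64° + 57/60 + 15/3600 = 64 + 0.950000 + 0.004167 = 64.954167
E → positive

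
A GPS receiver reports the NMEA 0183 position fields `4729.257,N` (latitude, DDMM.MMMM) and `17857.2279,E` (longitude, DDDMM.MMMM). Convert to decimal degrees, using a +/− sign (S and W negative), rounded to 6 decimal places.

Lat: degrees = first 2 digits = 47, minutes = 29.257; 47 + 29.257/60 = 47.4876167
N → positive
Longitude: degrees = first 3 digits = 178, minutes = 57.2279; 178 + 57.2279/60 = 178.9537983
E ⇒ keep positive

47.487617, 178.953798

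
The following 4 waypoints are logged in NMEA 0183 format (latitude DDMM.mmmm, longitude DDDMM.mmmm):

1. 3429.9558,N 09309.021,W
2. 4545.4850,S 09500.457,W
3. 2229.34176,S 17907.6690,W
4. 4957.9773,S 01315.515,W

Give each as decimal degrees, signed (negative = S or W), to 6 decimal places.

1. 34.499263, -93.150350
2. -45.758083, -95.007617
3. -22.489029, -179.127817
4. -49.966288, -13.258583

Point 1:
  φ: split at 2 digits → 34° and 29.9558′; 34 + 29.9558/60 = 34.4992633
  N ⇒ keep positive
  λ: split at 3 digits → 093° and 9.021′; 93 + 9.021/60 = 93.1503500
  W ⇒ negate
Point 2:
  Latitude: split at 2 digits → 45° and 45.485′; 45 + 45.485/60 = 45.7580833
  hemisphere S, so the sign is −
  Longitude: degrees = first 3 digits = 95, minutes = 0.457; 95 + 0.457/60 = 95.0076167
  W → negative
Point 3:
  Latitude: split at 2 digits → 22° and 29.34176′; 22 + 29.34176/60 = 22.4890293
  hemisphere S, so the sign is −
  Longitude: split at 3 digits → 179° and 7.669′; 179 + 7.669/60 = 179.1278167
  hemisphere W, so the sign is −
Point 4:
  Lat: degrees = first 2 digits = 49, minutes = 57.9773; 49 + 57.9773/60 = 49.9662883
  S ⇒ negate
  Longitude: degrees = first 3 digits = 13, minutes = 15.515; 13 + 15.515/60 = 13.2585833
  W → negative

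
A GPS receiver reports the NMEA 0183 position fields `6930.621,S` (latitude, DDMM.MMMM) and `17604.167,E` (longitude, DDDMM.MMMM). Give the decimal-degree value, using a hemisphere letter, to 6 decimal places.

69.510350° S, 176.069450° E

Lat: split at 2 digits → 69° and 30.621′; 69 + 30.621/60 = 69.5103500
Longitude: degrees = first 3 digits = 176, minutes = 4.167; 176 + 4.167/60 = 176.0694500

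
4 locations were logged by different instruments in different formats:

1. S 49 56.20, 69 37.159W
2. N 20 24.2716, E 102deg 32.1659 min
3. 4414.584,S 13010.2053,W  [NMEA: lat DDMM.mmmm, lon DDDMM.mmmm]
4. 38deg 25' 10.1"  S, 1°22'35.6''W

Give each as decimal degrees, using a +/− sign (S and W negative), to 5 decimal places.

Point 1:
  Latitude: 56.2′ = 0.936667°; total 49.936667
  hemisphere S, so the sign is −
  Longitude: 37.159′ = 0.619317°; total 69.619317
  W → negative
Point 2:
  Lat: 24.2716′ = 0.404527°; total 20.404527
  N → positive
  Lon: 102 + 32.1659/60 = 102.536098
  E ⇒ keep positive
Point 3:
  φ: degrees = first 2 digits = 44, minutes = 14.584; 44 + 14.584/60 = 44.243067
  S ⇒ negate
  Lon: split at 3 digits → 130° and 10.2053′; 130 + 10.2053/60 = 130.170088
  W → negative
Point 4:
  φ: 25′ + 10.1″ = 25.16833′; 38 + 25.16833/60 = 38.419472
  S → negative
  λ: 1 + 22/60 + 35.6/3600 = 1.376556
  W ⇒ negate

1. -49.93667, -69.61932
2. 20.40453, 102.53610
3. -44.24307, -130.17009
4. -38.41947, -1.37656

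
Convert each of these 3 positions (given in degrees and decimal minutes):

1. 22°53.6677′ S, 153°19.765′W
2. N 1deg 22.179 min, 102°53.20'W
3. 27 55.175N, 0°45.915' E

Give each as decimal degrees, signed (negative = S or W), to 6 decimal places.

1. -22.894462, -153.329417
2. 1.369650, -102.886667
3. 27.919583, 0.765250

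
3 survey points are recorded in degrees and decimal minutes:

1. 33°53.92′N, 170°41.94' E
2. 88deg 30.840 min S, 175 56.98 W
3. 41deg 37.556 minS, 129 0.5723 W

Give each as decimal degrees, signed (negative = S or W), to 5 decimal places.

Point 1:
  Lat: 53.92′ = 0.898667°; total 33.898667
  N → positive
  Longitude: 41.94′ = 0.699000°; total 170.699000
  E → positive
Point 2:
  Lat: 88 + 30.84/60 = 88.514000
  S → negative
  λ: 56.98′ = 0.949667°; total 175.949667
  W ⇒ negate
Point 3:
  φ: 37.556′ = 0.625933°; total 41.625933
  S → negative
  λ: 129 + 0.5723/60 = 129.009538
  W → negative

1. 33.89867, 170.69900
2. -88.51400, -175.94967
3. -41.62593, -129.00954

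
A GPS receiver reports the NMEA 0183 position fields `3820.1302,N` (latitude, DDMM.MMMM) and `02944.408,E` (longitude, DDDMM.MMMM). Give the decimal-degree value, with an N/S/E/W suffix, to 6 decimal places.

Latitude: degrees = first 2 digits = 38, minutes = 20.1302; 38 + 20.1302/60 = 38.3355033
λ: split at 3 digits → 029° and 44.408′; 29 + 44.408/60 = 29.7401333

38.335503° N, 29.740133° E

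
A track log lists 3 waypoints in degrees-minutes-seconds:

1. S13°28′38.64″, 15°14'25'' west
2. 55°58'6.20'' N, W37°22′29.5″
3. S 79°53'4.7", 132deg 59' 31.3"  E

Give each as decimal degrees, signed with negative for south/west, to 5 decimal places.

Point 1:
  Latitude: 28′ + 38.64″ = 28.64400′; 13 + 28.64400/60 = 13.477400
  hemisphere S, so the sign is −
  Lon: 14′ + 25″ = 14.41667′; 15 + 14.41667/60 = 15.240278
  W → negative
Point 2:
  φ: 55 + 58/60 + 6.2/3600 = 55.968389
  N → positive
  Lon: 37° + 22/60 + 29.5/3600 = 37 + 0.366667 + 0.008194 = 37.374861
  hemisphere W, so the sign is −
Point 3:
  Lat: 79° + 53/60 + 4.7/3600 = 79 + 0.883333 + 0.001306 = 79.884639
  hemisphere S, so the sign is −
  Lon: 59′ + 31.3″ = 59.52167′; 132 + 59.52167/60 = 132.992028
  E ⇒ keep positive

1. -13.47740, -15.24028
2. 55.96839, -37.37486
3. -79.88464, 132.99203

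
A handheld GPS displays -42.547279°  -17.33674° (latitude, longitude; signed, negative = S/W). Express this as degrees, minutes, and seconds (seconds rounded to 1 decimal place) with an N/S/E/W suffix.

42°32′50.2″ S, 17°20′12.3″ W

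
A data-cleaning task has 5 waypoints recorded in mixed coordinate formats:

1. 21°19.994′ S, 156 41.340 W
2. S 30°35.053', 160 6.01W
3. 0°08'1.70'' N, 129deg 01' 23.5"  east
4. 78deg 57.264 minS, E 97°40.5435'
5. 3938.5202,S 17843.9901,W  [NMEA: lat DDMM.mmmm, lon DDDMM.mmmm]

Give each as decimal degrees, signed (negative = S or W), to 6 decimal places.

1. -21.333233, -156.689000
2. -30.584217, -160.100167
3. 0.133806, 129.023194
4. -78.954400, 97.675725
5. -39.642003, -178.733168

Point 1:
  φ: 21 + 19.994/60 = 21.3332333
  S ⇒ negate
  λ: 41.34′ = 0.689000°; total 156.6890000
  W ⇒ negate
Point 2:
  Lat: 30 + 35.053/60 = 30.5842167
  S → negative
  Lon: 6.01′ = 0.100167°; total 160.1001667
  hemisphere W, so the sign is −
Point 3:
  φ: 8′ + 1.7″ = 8.02833′; 0 + 8.02833/60 = 0.1338056
  N ⇒ keep positive
  λ: 129° + 1/60 + 23.5/3600 = 129 + 0.016667 + 0.006528 = 129.0231944
  E ⇒ keep positive
Point 4:
  Latitude: 78 + 57.264/60 = 78.9544000
  S → negative
  Longitude: 97 + 40.5435/60 = 97.6757250
  E → positive
Point 5:
  Latitude: split at 2 digits → 39° and 38.5202′; 39 + 38.5202/60 = 39.6420033
  S ⇒ negate
  Lon: split at 3 digits → 178° and 43.9901′; 178 + 43.9901/60 = 178.7331683
  W ⇒ negate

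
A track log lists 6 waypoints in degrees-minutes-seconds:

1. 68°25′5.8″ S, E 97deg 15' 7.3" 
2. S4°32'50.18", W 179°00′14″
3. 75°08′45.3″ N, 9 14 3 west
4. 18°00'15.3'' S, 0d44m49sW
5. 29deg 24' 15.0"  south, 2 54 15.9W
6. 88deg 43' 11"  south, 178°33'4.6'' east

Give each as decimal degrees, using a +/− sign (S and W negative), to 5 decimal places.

Point 1:
  Latitude: 25′ + 5.8″ = 25.09667′; 68 + 25.09667/60 = 68.418278
  S → negative
  Longitude: 97° + 15/60 + 7.3/3600 = 97 + 0.250000 + 0.002028 = 97.252028
  E ⇒ keep positive
Point 2:
  φ: 4 + 32/60 + 50.18/3600 = 4.547272
  S ⇒ negate
  λ: 179 + 0/60 + 14/3600 = 179.003889
  W ⇒ negate
Point 3:
  Lat: 75 + 8/60 + 45.3/3600 = 75.145917
  N ⇒ keep positive
  Longitude: 9° + 14/60 + 3/3600 = 9 + 0.233333 + 0.000833 = 9.234167
  hemisphere W, so the sign is −
Point 4:
  Latitude: 0′ + 15.3″ = 0.25500′; 18 + 0.25500/60 = 18.004250
  hemisphere S, so the sign is −
  λ: 44′ + 49″ = 44.81667′; 0 + 44.81667/60 = 0.746944
  W ⇒ negate
Point 5:
  φ: 24′ + 15″ = 24.25000′; 29 + 24.25000/60 = 29.404167
  hemisphere S, so the sign is −
  λ: 2 + 54/60 + 15.9/3600 = 2.904417
  W ⇒ negate
Point 6:
  Lat: 88° + 43/60 + 11/3600 = 88 + 0.716667 + 0.003056 = 88.719722
  S ⇒ negate
  λ: 178 + 33/60 + 4.6/3600 = 178.551278
  E ⇒ keep positive

1. -68.41828, 97.25203
2. -4.54727, -179.00389
3. 75.14592, -9.23417
4. -18.00425, -0.74694
5. -29.40417, -2.90442
6. -88.71972, 178.55128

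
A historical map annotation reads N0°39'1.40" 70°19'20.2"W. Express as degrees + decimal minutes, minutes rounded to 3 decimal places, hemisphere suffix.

Latitude: seconds/60 = 0.02333; minutes = 39 + 0.02333 = 39.02333
Longitude: seconds/60 = 0.33667; minutes = 19 + 0.33667 = 19.33667

0° 39.023′ N, 70° 19.337′ W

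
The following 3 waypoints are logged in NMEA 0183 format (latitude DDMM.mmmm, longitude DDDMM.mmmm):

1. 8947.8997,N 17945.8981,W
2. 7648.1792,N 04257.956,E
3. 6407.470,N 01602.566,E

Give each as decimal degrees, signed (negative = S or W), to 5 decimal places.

1. 89.79833, -179.76497
2. 76.80299, 42.96593
3. 64.12450, 16.04277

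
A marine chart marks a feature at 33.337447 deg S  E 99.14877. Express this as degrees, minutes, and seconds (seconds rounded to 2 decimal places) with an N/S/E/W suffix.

33°20′14.81″ S, 99°08′55.57″ E

Latitude: 0.337447° → 20.24682′; 0.24682 × 60 = 14.8092″
λ: whole degrees 99; 8.92620′ → 8′ and 55.5720″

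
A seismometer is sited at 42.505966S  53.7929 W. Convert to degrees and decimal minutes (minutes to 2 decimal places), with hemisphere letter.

42° 30.36′ S, 53° 47.57′ W

Lat: fractional part 0.505966 → 30.3580 minutes
λ: minutes = (53.792900 − 53) × 60 = 47.5740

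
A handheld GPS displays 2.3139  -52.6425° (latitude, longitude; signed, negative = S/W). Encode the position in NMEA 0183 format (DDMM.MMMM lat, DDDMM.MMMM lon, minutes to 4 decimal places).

Latitude: 2° + 0.313900 × 60 = 2° 18.834000′
Longitude is negative → W; |value| = 52.642500
λ: fractional part 0.642500 → 38.550000 minutes

0218.8340,N / 05238.5500,W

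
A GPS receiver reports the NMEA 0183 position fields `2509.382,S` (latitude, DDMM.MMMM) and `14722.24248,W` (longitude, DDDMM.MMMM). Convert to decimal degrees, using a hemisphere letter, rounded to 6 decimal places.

25.156367° S, 147.370708° W

Latitude: degrees = first 2 digits = 25, minutes = 9.382; 25 + 9.382/60 = 25.1563667
Lon: degrees = first 3 digits = 147, minutes = 22.24248; 147 + 22.24248/60 = 147.3707080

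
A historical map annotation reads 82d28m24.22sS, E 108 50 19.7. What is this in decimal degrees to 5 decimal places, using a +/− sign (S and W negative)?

φ: 82 + 28/60 + 24.22/3600 = 82.473394
S ⇒ negate
λ: 108 + 50/60 + 19.7/3600 = 108.838806
E ⇒ keep positive

-82.47339, 108.83881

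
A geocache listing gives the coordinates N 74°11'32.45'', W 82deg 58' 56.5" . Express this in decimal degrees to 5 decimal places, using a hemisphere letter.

Latitude: 74° + 11/60 + 32.45/3600 = 74 + 0.183333 + 0.009014 = 74.192347
Longitude: 58′ + 56.5″ = 58.94167′; 82 + 58.94167/60 = 82.982361

74.19235° N, 82.98236° W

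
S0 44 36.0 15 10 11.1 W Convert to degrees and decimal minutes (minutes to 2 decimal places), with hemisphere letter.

Lat: 44 + 36/60 = 44.6000′
Lon: seconds/60 = 0.18500; minutes = 10 + 0.18500 = 10.1850

0° 44.60′ S, 15° 10.19′ W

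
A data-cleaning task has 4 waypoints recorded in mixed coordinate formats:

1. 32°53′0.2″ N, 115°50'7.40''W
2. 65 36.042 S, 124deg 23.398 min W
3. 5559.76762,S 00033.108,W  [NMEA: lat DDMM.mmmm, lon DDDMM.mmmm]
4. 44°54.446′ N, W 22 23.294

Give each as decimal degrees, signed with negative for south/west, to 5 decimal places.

Point 1:
  Latitude: 53′ + 0.2″ = 53.00333′; 32 + 53.00333/60 = 32.883389
  N ⇒ keep positive
  Lon: 50′ + 7.4″ = 50.12333′; 115 + 50.12333/60 = 115.835389
  W → negative
Point 2:
  Lat: 65 + 36.042/60 = 65.600700
  S ⇒ negate
  Lon: 23.398′ = 0.389967°; total 124.389967
  W ⇒ negate
Point 3:
  Lat: split at 2 digits → 55° and 59.76762′; 55 + 59.76762/60 = 55.996127
  S ⇒ negate
  λ: split at 3 digits → 000° and 33.108′; 0 + 33.108/60 = 0.551800
  W → negative
Point 4:
  Latitude: 44 + 54.446/60 = 44.907433
  N → positive
  Lon: 23.294′ = 0.388233°; total 22.388233
  W ⇒ negate

1. 32.88339, -115.83539
2. -65.60070, -124.38997
3. -55.99613, -0.55180
4. 44.90743, -22.38823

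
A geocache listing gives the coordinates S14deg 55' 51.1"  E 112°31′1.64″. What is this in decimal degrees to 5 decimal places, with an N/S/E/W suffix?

Latitude: 14 + 55/60 + 51.1/3600 = 14.930861
Longitude: 112° + 31/60 + 1.64/3600 = 112 + 0.516667 + 0.000456 = 112.517122

14.93086° S, 112.51712° E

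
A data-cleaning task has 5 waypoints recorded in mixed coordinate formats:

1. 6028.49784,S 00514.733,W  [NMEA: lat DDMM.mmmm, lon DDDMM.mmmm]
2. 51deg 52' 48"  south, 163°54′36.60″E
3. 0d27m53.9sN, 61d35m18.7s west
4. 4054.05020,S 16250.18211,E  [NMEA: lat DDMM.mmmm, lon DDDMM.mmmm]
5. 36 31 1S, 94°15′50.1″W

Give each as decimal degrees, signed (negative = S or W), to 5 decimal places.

1. -60.47496, -5.24555
2. -51.88000, 163.91017
3. 0.46497, -61.58853
4. -40.90084, 162.83637
5. -36.51694, -94.26392

Point 1:
  φ: split at 2 digits → 60° and 28.49784′; 60 + 28.49784/60 = 60.474964
  S → negative
  λ: degrees = first 3 digits = 5, minutes = 14.733; 5 + 14.733/60 = 5.245550
  W ⇒ negate
Point 2:
  Latitude: 51 + 52/60 + 48/3600 = 51.880000
  S → negative
  λ: 163 + 54/60 + 36.6/3600 = 163.910167
  E → positive
Point 3:
  φ: 0 + 27/60 + 53.9/3600 = 0.464972
  N → positive
  Longitude: 61° + 35/60 + 18.7/3600 = 61 + 0.583333 + 0.005194 = 61.588528
  W → negative
Point 4:
  Lat: split at 2 digits → 40° and 54.0502′; 40 + 54.0502/60 = 40.900837
  S ⇒ negate
  Longitude: degrees = first 3 digits = 162, minutes = 50.18211; 162 + 50.18211/60 = 162.836369
  E → positive
Point 5:
  Latitude: 31′ + 1″ = 31.01667′; 36 + 31.01667/60 = 36.516944
  S ⇒ negate
  λ: 94° + 15/60 + 50.1/3600 = 94 + 0.250000 + 0.013917 = 94.263917
  W ⇒ negate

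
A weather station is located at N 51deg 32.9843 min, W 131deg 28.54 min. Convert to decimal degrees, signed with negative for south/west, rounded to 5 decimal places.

Latitude: 51 + 32.9843/60 = 51.549738
N ⇒ keep positive
Longitude: 28.54′ = 0.475667°; total 131.475667
W → negative

51.54974, -131.47567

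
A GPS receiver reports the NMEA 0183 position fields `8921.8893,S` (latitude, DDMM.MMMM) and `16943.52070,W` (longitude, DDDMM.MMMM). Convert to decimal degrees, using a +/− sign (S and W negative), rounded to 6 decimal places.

Latitude: split at 2 digits → 89° and 21.8893′; 89 + 21.8893/60 = 89.3648217
hemisphere S, so the sign is −
Lon: split at 3 digits → 169° and 43.5207′; 169 + 43.5207/60 = 169.7253450
W ⇒ negate

-89.364822, -169.725345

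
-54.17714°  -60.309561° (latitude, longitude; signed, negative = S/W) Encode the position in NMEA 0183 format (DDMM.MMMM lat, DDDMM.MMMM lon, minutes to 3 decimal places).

5410.628,S / 06018.574,W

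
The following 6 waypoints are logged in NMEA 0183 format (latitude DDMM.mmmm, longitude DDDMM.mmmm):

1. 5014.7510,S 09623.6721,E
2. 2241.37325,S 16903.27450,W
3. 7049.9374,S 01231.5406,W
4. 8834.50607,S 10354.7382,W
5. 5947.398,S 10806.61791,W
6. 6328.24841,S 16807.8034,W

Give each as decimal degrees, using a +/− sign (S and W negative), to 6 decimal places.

Point 1:
  Latitude: split at 2 digits → 50° and 14.751′; 50 + 14.751/60 = 50.2458500
  S → negative
  Lon: split at 3 digits → 096° and 23.6721′; 96 + 23.6721/60 = 96.3945350
  E ⇒ keep positive
Point 2:
  φ: split at 2 digits → 22° and 41.37325′; 22 + 41.37325/60 = 22.6895542
  S ⇒ negate
  λ: split at 3 digits → 169° and 3.2745′; 169 + 3.2745/60 = 169.0545750
  W → negative
Point 3:
  Latitude: split at 2 digits → 70° and 49.9374′; 70 + 49.9374/60 = 70.8322900
  hemisphere S, so the sign is −
  Longitude: degrees = first 3 digits = 12, minutes = 31.5406; 12 + 31.5406/60 = 12.5256767
  W → negative
Point 4:
  φ: split at 2 digits → 88° and 34.50607′; 88 + 34.50607/60 = 88.5751012
  hemisphere S, so the sign is −
  Longitude: split at 3 digits → 103° and 54.7382′; 103 + 54.7382/60 = 103.9123033
  W ⇒ negate
Point 5:
  Lat: degrees = first 2 digits = 59, minutes = 47.398; 59 + 47.398/60 = 59.7899667
  S ⇒ negate
  Longitude: degrees = first 3 digits = 108, minutes = 6.61791; 108 + 6.61791/60 = 108.1102985
  W → negative
Point 6:
  Lat: degrees = first 2 digits = 63, minutes = 28.24841; 63 + 28.24841/60 = 63.4708068
  S → negative
  λ: degrees = first 3 digits = 168, minutes = 7.8034; 168 + 7.8034/60 = 168.1300567
  hemisphere W, so the sign is −

1. -50.245850, 96.394535
2. -22.689554, -169.054575
3. -70.832290, -12.525677
4. -88.575101, -103.912303
5. -59.789967, -108.110299
6. -63.470807, -168.130057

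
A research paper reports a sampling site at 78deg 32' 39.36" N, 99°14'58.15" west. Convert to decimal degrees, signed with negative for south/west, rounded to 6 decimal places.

φ: 32′ + 39.36″ = 32.65600′; 78 + 32.65600/60 = 78.5442667
N ⇒ keep positive
Longitude: 14′ + 58.15″ = 14.96917′; 99 + 14.96917/60 = 99.2494861
hemisphere W, so the sign is −

78.544267, -99.249486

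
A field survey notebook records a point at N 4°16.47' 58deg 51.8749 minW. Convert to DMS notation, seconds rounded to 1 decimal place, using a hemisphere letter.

4°16′28.2″ N, 58°51′52.5″ W

Lat: 16.47000′ → 16′ and 0.47000 × 60 = 28.200″
Lon: fractional minutes 0.87490 × 60 = 52.494″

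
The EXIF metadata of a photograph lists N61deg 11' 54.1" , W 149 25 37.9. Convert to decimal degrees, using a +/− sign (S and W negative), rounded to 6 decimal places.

61.198361, -149.427194

φ: 11′ + 54.1″ = 11.90167′; 61 + 11.90167/60 = 61.1983611
N ⇒ keep positive
Longitude: 25′ + 37.9″ = 25.63167′; 149 + 25.63167/60 = 149.4271944
W → negative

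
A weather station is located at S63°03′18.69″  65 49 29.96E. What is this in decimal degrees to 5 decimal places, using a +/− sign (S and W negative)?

Lat: 3′ + 18.69″ = 3.31150′; 63 + 3.31150/60 = 63.055192
S → negative
Longitude: 65° + 49/60 + 29.96/3600 = 65 + 0.816667 + 0.008322 = 65.824989
E ⇒ keep positive

-63.05519, 65.82499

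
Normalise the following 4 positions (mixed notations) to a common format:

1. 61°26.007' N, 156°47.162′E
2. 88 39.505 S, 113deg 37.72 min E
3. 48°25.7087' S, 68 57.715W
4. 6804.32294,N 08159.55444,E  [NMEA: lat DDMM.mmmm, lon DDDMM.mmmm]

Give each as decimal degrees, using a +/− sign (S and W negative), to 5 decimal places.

Point 1:
  φ: 26.007′ = 0.433450°; total 61.433450
  N → positive
  λ: 156 + 47.162/60 = 156.786033
  E → positive
Point 2:
  Latitude: 39.505′ = 0.658417°; total 88.658417
  S ⇒ negate
  Longitude: 37.72′ = 0.628667°; total 113.628667
  E → positive
Point 3:
  Lat: 25.7087′ = 0.428478°; total 48.428478
  hemisphere S, so the sign is −
  Lon: 68 + 57.715/60 = 68.961917
  hemisphere W, so the sign is −
Point 4:
  Latitude: split at 2 digits → 68° and 4.32294′; 68 + 4.32294/60 = 68.072049
  N ⇒ keep positive
  Lon: degrees = first 3 digits = 81, minutes = 59.55444; 81 + 59.55444/60 = 81.992574
  E ⇒ keep positive

1. 61.43345, 156.78603
2. -88.65842, 113.62867
3. -48.42848, -68.96192
4. 68.07205, 81.99257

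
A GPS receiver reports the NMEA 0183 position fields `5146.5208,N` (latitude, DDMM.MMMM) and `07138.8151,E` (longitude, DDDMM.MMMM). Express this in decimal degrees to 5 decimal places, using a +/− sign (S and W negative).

Latitude: degrees = first 2 digits = 51, minutes = 46.5208; 51 + 46.5208/60 = 51.775347
N ⇒ keep positive
λ: degrees = first 3 digits = 71, minutes = 38.8151; 71 + 38.8151/60 = 71.646918
E ⇒ keep positive

51.77535, 71.64692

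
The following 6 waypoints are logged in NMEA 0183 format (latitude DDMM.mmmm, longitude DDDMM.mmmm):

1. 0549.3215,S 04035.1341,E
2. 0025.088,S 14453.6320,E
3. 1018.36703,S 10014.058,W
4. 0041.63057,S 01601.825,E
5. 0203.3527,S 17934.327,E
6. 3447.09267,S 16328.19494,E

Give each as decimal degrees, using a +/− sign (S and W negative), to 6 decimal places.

1. -5.822025, 40.585568
2. -0.418133, 144.893867
3. -10.306117, -100.234300
4. -0.693843, 16.030417
5. -2.055878, 179.572117
6. -34.784878, 163.469916

Point 1:
  Latitude: split at 2 digits → 05° and 49.3215′; 5 + 49.3215/60 = 5.8220250
  S ⇒ negate
  Lon: split at 3 digits → 040° and 35.1341′; 40 + 35.1341/60 = 40.5855683
  E ⇒ keep positive
Point 2:
  Latitude: split at 2 digits → 00° and 25.088′; 0 + 25.088/60 = 0.4181333
  hemisphere S, so the sign is −
  Longitude: degrees = first 3 digits = 144, minutes = 53.632; 144 + 53.632/60 = 144.8938667
  E ⇒ keep positive
Point 3:
  φ: degrees = first 2 digits = 10, minutes = 18.36703; 10 + 18.36703/60 = 10.3061172
  hemisphere S, so the sign is −
  λ: split at 3 digits → 100° and 14.058′; 100 + 14.058/60 = 100.2343000
  hemisphere W, so the sign is −
Point 4:
  φ: split at 2 digits → 00° and 41.63057′; 0 + 41.63057/60 = 0.6938428
  S ⇒ negate
  λ: degrees = first 3 digits = 16, minutes = 1.825; 16 + 1.825/60 = 16.0304167
  E ⇒ keep positive
Point 5:
  Latitude: degrees = first 2 digits = 2, minutes = 3.3527; 2 + 3.3527/60 = 2.0558783
  S ⇒ negate
  Longitude: split at 3 digits → 179° and 34.327′; 179 + 34.327/60 = 179.5721167
  E → positive
Point 6:
  φ: split at 2 digits → 34° and 47.09267′; 34 + 47.09267/60 = 34.7848778
  hemisphere S, so the sign is −
  λ: split at 3 digits → 163° and 28.19494′; 163 + 28.19494/60 = 163.4699157
  E ⇒ keep positive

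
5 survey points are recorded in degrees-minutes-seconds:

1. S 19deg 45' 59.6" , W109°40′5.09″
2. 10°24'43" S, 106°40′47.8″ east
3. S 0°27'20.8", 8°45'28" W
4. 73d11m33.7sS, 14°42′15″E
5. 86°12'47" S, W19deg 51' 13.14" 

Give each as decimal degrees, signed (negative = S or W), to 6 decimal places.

1. -19.766556, -109.668081
2. -10.411944, 106.679944
3. -0.455778, -8.757778
4. -73.192694, 14.704167
5. -86.213056, -19.853650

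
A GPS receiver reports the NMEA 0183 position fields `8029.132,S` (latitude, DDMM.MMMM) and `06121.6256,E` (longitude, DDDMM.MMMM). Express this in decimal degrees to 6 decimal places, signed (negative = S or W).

-80.485533, 61.360427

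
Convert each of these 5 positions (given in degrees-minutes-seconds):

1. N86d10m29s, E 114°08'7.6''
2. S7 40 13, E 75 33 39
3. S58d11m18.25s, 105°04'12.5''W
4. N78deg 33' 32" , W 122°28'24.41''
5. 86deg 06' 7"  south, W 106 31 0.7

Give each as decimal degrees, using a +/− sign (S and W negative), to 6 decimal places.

Point 1:
  Lat: 86° + 10/60 + 29/3600 = 86 + 0.166667 + 0.008056 = 86.1747222
  N → positive
  λ: 114 + 8/60 + 7.6/3600 = 114.1354444
  E ⇒ keep positive
Point 2:
  Latitude: 7° + 40/60 + 13/3600 = 7 + 0.666667 + 0.003611 = 7.6702778
  S ⇒ negate
  Longitude: 75 + 33/60 + 39/3600 = 75.5608333
  E → positive
Point 3:
  φ: 58° + 11/60 + 18.25/3600 = 58 + 0.183333 + 0.005069 = 58.1884028
  hemisphere S, so the sign is −
  λ: 105 + 4/60 + 12.5/3600 = 105.0701389
  W ⇒ negate
Point 4:
  Lat: 33′ + 32″ = 33.53333′; 78 + 33.53333/60 = 78.5588889
  N → positive
  Longitude: 28′ + 24.41″ = 28.40683′; 122 + 28.40683/60 = 122.4734472
  hemisphere W, so the sign is −
Point 5:
  φ: 86° + 6/60 + 7/3600 = 86 + 0.100000 + 0.001944 = 86.1019444
  S → negative
  λ: 106° + 31/60 + 0.7/3600 = 106 + 0.516667 + 0.000194 = 106.5168611
  W ⇒ negate

1. 86.174722, 114.135444
2. -7.670278, 75.560833
3. -58.188403, -105.070139
4. 78.558889, -122.473447
5. -86.101944, -106.516861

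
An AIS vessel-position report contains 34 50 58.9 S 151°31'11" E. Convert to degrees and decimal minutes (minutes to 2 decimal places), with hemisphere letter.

34° 50.98′ S, 151° 31.18′ E

φ: 50 + 58.9/60 = 50.9817′
λ: 31 + 11/60 = 31.1833′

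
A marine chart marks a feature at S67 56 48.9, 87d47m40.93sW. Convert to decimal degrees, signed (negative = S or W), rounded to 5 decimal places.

-67.94692, -87.79470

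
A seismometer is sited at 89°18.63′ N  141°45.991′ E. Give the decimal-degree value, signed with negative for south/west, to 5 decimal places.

φ: 18.63′ = 0.310500°; total 89.310500
N ⇒ keep positive
Lon: 45.991′ = 0.766517°; total 141.766517
E → positive

89.31050, 141.76652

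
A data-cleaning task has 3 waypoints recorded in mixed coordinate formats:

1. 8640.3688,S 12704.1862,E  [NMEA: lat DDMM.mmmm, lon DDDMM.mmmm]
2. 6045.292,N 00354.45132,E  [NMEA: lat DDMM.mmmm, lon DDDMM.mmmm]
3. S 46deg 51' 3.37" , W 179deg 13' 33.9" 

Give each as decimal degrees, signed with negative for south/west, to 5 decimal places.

1. -86.67281, 127.06977
2. 60.75487, 3.90752
3. -46.85094, -179.22608

Point 1:
  Lat: degrees = first 2 digits = 86, minutes = 40.3688; 86 + 40.3688/60 = 86.672813
  S ⇒ negate
  λ: degrees = first 3 digits = 127, minutes = 4.1862; 127 + 4.1862/60 = 127.069770
  E → positive
Point 2:
  Lat: degrees = first 2 digits = 60, minutes = 45.292; 60 + 45.292/60 = 60.754867
  N ⇒ keep positive
  Lon: split at 3 digits → 003° and 54.45132′; 3 + 54.45132/60 = 3.907522
  E ⇒ keep positive
Point 3:
  Lat: 51′ + 3.37″ = 51.05617′; 46 + 51.05617/60 = 46.850936
  S → negative
  Longitude: 13′ + 33.9″ = 13.56500′; 179 + 13.56500/60 = 179.226083
  W → negative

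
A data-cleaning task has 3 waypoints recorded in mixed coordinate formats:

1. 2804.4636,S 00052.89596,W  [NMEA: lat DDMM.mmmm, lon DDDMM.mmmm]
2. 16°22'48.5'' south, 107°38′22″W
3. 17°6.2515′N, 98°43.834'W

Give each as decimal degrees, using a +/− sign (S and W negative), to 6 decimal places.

Point 1:
  Latitude: split at 2 digits → 28° and 4.4636′; 28 + 4.4636/60 = 28.0743933
  hemisphere S, so the sign is −
  Lon: degrees = first 3 digits = 0, minutes = 52.89596; 0 + 52.89596/60 = 0.8815993
  hemisphere W, so the sign is −
Point 2:
  Latitude: 22′ + 48.5″ = 22.80833′; 16 + 22.80833/60 = 16.3801389
  S → negative
  Lon: 107° + 38/60 + 22/3600 = 107 + 0.633333 + 0.006111 = 107.6394444
  W → negative
Point 3:
  Lat: 17 + 6.2515/60 = 17.1041917
  N ⇒ keep positive
  λ: 98 + 43.834/60 = 98.7305667
  W → negative

1. -28.074393, -0.881599
2. -16.380139, -107.639444
3. 17.104192, -98.730567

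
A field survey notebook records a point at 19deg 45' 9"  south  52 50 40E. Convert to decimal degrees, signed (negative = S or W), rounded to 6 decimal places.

-19.752500, 52.844444

Lat: 19 + 45/60 + 9/3600 = 19.7525000
S ⇒ negate
Lon: 52 + 50/60 + 40/3600 = 52.8444444
E → positive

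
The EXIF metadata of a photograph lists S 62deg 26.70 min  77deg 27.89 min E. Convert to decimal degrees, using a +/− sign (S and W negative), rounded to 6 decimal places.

-62.445000, 77.464833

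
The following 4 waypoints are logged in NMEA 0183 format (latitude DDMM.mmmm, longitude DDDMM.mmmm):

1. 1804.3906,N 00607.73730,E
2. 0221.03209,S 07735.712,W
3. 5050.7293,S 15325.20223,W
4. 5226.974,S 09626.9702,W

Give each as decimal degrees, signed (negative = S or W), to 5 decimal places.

Point 1:
  φ: degrees = first 2 digits = 18, minutes = 4.3906; 18 + 4.3906/60 = 18.073177
  N ⇒ keep positive
  Longitude: degrees = first 3 digits = 6, minutes = 7.7373; 6 + 7.7373/60 = 6.128955
  E ⇒ keep positive
Point 2:
  φ: degrees = first 2 digits = 2, minutes = 21.03209; 2 + 21.03209/60 = 2.350535
  hemisphere S, so the sign is −
  λ: degrees = first 3 digits = 77, minutes = 35.712; 77 + 35.712/60 = 77.595200
  hemisphere W, so the sign is −
Point 3:
  Latitude: split at 2 digits → 50° and 50.7293′; 50 + 50.7293/60 = 50.845488
  S → negative
  Lon: split at 3 digits → 153° and 25.20223′; 153 + 25.20223/60 = 153.420037
  W ⇒ negate
Point 4:
  Lat: split at 2 digits → 52° and 26.974′; 52 + 26.974/60 = 52.449567
  S ⇒ negate
  Lon: degrees = first 3 digits = 96, minutes = 26.9702; 96 + 26.9702/60 = 96.449503
  hemisphere W, so the sign is −

1. 18.07318, 6.12896
2. -2.35053, -77.59520
3. -50.84549, -153.42004
4. -52.44957, -96.44950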